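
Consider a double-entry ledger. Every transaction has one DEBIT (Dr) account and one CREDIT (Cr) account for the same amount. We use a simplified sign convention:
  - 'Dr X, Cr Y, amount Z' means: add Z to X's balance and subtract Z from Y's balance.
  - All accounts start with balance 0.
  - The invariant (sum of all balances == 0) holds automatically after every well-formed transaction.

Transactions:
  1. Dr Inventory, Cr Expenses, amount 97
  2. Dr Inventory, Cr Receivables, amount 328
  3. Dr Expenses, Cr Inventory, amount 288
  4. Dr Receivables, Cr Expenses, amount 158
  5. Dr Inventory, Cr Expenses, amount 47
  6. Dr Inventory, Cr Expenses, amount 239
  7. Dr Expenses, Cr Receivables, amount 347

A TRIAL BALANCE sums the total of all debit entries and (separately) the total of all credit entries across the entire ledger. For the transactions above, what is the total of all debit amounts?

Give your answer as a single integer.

Txn 1: debit+=97
Txn 2: debit+=328
Txn 3: debit+=288
Txn 4: debit+=158
Txn 5: debit+=47
Txn 6: debit+=239
Txn 7: debit+=347
Total debits = 1504

Answer: 1504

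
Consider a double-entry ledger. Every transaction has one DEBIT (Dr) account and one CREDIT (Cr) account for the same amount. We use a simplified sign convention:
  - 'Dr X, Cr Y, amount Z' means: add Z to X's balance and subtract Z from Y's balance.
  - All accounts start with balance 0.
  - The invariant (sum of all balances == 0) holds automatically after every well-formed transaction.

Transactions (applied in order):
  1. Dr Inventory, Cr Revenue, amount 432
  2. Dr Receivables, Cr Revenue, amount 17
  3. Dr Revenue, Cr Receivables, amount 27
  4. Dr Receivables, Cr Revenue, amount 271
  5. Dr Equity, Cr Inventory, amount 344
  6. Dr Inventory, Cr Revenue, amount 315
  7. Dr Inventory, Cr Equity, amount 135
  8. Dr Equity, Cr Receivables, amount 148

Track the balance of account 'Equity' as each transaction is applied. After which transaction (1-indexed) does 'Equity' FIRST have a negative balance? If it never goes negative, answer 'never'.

Answer: never

Derivation:
After txn 1: Equity=0
After txn 2: Equity=0
After txn 3: Equity=0
After txn 4: Equity=0
After txn 5: Equity=344
After txn 6: Equity=344
After txn 7: Equity=209
After txn 8: Equity=357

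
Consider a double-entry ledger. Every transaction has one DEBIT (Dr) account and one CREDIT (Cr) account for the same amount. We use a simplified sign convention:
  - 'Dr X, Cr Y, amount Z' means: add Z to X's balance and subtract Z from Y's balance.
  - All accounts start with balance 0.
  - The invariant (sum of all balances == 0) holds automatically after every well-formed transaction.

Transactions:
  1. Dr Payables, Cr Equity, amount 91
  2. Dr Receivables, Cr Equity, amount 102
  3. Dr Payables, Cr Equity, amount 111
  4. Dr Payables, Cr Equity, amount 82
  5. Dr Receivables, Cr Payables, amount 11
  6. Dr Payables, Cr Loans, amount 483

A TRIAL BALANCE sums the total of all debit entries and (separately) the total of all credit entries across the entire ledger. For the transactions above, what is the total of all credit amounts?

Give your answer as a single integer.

Answer: 880

Derivation:
Txn 1: credit+=91
Txn 2: credit+=102
Txn 3: credit+=111
Txn 4: credit+=82
Txn 5: credit+=11
Txn 6: credit+=483
Total credits = 880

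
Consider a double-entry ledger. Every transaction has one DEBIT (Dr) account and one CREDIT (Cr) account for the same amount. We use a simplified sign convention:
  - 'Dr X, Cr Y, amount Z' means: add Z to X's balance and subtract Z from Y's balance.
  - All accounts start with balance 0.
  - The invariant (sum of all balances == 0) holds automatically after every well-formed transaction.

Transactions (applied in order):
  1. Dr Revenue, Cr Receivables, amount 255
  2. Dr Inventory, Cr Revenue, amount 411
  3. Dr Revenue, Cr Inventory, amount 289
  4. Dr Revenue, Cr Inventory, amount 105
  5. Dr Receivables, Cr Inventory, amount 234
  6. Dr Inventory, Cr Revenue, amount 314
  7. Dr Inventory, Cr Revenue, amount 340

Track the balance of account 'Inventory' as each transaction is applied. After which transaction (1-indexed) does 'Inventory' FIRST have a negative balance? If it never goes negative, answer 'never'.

After txn 1: Inventory=0
After txn 2: Inventory=411
After txn 3: Inventory=122
After txn 4: Inventory=17
After txn 5: Inventory=-217

Answer: 5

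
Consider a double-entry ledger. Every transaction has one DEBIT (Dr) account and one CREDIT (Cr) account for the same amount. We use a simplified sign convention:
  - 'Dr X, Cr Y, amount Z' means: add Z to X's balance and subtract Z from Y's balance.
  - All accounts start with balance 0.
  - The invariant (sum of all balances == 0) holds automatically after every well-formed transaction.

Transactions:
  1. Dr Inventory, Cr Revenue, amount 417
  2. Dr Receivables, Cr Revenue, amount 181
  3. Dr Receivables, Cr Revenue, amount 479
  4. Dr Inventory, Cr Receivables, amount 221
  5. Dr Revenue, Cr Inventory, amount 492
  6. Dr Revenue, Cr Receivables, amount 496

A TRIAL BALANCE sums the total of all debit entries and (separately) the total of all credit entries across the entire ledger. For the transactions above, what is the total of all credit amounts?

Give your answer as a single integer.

Answer: 2286

Derivation:
Txn 1: credit+=417
Txn 2: credit+=181
Txn 3: credit+=479
Txn 4: credit+=221
Txn 5: credit+=492
Txn 6: credit+=496
Total credits = 2286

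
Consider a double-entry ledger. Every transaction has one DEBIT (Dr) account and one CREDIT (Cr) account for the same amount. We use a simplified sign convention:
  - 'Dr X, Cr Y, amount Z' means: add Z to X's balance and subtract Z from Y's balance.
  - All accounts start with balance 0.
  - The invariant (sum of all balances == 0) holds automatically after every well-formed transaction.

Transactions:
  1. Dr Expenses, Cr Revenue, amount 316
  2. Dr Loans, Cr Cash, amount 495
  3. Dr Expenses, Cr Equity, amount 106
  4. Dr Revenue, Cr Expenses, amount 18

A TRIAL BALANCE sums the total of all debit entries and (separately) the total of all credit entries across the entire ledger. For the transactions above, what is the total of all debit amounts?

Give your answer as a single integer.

Txn 1: debit+=316
Txn 2: debit+=495
Txn 3: debit+=106
Txn 4: debit+=18
Total debits = 935

Answer: 935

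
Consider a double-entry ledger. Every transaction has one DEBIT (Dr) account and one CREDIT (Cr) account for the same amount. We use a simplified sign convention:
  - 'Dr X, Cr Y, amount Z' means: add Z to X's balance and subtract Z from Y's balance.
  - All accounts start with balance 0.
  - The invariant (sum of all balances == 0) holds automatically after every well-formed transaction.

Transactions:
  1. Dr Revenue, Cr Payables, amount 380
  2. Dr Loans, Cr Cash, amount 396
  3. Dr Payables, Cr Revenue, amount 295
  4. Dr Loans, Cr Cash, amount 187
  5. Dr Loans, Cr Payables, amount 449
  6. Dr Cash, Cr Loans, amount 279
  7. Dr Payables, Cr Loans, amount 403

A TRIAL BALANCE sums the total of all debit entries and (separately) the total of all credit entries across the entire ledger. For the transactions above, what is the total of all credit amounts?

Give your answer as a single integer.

Txn 1: credit+=380
Txn 2: credit+=396
Txn 3: credit+=295
Txn 4: credit+=187
Txn 5: credit+=449
Txn 6: credit+=279
Txn 7: credit+=403
Total credits = 2389

Answer: 2389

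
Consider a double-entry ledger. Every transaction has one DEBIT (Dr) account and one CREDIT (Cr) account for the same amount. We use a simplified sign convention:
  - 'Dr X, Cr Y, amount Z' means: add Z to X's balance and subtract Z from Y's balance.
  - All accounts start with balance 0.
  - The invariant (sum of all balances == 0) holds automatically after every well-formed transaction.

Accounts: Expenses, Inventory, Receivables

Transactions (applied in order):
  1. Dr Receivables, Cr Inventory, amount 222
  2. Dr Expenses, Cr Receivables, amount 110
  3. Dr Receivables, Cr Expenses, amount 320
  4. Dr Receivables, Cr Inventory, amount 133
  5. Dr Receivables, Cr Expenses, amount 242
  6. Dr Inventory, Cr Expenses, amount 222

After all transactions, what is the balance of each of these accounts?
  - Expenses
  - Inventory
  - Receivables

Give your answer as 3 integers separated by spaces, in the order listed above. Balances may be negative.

After txn 1 (Dr Receivables, Cr Inventory, amount 222): Inventory=-222 Receivables=222
After txn 2 (Dr Expenses, Cr Receivables, amount 110): Expenses=110 Inventory=-222 Receivables=112
After txn 3 (Dr Receivables, Cr Expenses, amount 320): Expenses=-210 Inventory=-222 Receivables=432
After txn 4 (Dr Receivables, Cr Inventory, amount 133): Expenses=-210 Inventory=-355 Receivables=565
After txn 5 (Dr Receivables, Cr Expenses, amount 242): Expenses=-452 Inventory=-355 Receivables=807
After txn 6 (Dr Inventory, Cr Expenses, amount 222): Expenses=-674 Inventory=-133 Receivables=807

Answer: -674 -133 807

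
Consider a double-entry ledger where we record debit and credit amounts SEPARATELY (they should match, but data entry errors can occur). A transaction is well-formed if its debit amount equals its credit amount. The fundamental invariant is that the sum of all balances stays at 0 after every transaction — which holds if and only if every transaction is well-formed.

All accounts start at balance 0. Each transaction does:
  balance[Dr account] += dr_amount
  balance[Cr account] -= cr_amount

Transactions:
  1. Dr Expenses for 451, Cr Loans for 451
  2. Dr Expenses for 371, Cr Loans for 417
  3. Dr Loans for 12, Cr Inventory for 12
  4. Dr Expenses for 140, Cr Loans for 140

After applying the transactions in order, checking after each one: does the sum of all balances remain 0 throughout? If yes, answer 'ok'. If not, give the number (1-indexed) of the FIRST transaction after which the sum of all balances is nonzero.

After txn 1: dr=451 cr=451 sum_balances=0
After txn 2: dr=371 cr=417 sum_balances=-46
After txn 3: dr=12 cr=12 sum_balances=-46
After txn 4: dr=140 cr=140 sum_balances=-46

Answer: 2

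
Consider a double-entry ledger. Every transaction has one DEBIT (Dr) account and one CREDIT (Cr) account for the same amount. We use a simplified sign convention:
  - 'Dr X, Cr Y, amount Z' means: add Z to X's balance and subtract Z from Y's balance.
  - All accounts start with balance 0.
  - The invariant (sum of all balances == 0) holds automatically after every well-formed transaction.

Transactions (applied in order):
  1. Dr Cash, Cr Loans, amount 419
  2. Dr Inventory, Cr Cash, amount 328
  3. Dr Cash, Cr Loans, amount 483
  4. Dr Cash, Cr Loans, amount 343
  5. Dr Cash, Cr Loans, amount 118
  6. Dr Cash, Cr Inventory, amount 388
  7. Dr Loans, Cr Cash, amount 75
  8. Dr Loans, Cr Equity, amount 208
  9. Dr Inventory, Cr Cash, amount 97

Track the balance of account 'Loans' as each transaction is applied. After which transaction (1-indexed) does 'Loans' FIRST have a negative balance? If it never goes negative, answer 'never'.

Answer: 1

Derivation:
After txn 1: Loans=-419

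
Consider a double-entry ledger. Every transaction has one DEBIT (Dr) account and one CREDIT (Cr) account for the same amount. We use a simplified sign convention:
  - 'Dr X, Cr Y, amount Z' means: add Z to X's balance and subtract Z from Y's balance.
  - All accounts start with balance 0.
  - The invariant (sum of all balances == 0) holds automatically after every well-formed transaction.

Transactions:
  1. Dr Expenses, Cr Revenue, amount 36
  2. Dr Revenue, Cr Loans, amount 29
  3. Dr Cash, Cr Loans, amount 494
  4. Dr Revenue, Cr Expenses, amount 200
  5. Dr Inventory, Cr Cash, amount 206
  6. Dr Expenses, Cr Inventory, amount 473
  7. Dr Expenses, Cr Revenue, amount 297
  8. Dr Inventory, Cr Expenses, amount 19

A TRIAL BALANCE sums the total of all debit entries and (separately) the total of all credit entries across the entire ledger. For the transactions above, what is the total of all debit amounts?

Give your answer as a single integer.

Txn 1: debit+=36
Txn 2: debit+=29
Txn 3: debit+=494
Txn 4: debit+=200
Txn 5: debit+=206
Txn 6: debit+=473
Txn 7: debit+=297
Txn 8: debit+=19
Total debits = 1754

Answer: 1754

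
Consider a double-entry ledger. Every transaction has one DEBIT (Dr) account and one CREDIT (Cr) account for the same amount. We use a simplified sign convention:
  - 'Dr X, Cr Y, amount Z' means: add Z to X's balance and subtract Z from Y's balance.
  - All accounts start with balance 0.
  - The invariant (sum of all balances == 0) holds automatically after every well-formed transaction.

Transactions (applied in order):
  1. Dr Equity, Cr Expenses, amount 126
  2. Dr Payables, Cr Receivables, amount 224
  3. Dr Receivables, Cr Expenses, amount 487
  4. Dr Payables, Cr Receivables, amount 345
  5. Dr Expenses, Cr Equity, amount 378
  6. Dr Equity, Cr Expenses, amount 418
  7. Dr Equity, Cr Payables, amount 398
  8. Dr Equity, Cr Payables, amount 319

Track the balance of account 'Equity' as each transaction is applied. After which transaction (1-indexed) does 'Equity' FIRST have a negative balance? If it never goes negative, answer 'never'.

After txn 1: Equity=126
After txn 2: Equity=126
After txn 3: Equity=126
After txn 4: Equity=126
After txn 5: Equity=-252

Answer: 5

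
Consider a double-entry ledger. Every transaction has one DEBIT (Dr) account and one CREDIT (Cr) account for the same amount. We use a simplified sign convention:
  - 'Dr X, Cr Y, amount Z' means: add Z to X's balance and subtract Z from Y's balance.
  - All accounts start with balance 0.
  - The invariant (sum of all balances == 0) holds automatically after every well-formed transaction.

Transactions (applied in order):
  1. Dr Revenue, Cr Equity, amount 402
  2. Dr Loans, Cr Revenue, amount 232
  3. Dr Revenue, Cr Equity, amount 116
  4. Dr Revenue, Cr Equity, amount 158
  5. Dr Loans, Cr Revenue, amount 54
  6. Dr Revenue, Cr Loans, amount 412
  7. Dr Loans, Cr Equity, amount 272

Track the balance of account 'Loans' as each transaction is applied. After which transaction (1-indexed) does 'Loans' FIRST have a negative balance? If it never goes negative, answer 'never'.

After txn 1: Loans=0
After txn 2: Loans=232
After txn 3: Loans=232
After txn 4: Loans=232
After txn 5: Loans=286
After txn 6: Loans=-126

Answer: 6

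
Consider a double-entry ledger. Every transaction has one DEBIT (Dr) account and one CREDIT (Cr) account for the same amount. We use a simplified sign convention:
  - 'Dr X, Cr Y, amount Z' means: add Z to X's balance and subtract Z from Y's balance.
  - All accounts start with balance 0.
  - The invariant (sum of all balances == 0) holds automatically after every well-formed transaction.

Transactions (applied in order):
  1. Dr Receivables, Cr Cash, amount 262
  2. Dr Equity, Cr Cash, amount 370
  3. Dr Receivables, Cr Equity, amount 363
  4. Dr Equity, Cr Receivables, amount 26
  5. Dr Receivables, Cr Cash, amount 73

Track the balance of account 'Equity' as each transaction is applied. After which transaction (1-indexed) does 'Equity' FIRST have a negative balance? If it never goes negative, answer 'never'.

After txn 1: Equity=0
After txn 2: Equity=370
After txn 3: Equity=7
After txn 4: Equity=33
After txn 5: Equity=33

Answer: never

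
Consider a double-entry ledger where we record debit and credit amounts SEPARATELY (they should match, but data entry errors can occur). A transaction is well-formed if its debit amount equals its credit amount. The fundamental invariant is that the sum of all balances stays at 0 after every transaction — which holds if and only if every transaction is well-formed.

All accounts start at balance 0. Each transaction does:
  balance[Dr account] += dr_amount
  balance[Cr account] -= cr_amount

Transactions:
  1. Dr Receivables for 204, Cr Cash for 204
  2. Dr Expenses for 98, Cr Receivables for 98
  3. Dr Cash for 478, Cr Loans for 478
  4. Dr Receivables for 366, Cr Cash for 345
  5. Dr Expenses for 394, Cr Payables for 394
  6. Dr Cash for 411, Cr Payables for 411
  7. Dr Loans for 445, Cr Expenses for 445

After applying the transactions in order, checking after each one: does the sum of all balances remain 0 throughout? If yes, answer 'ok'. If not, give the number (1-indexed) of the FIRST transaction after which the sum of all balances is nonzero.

Answer: 4

Derivation:
After txn 1: dr=204 cr=204 sum_balances=0
After txn 2: dr=98 cr=98 sum_balances=0
After txn 3: dr=478 cr=478 sum_balances=0
After txn 4: dr=366 cr=345 sum_balances=21
After txn 5: dr=394 cr=394 sum_balances=21
After txn 6: dr=411 cr=411 sum_balances=21
After txn 7: dr=445 cr=445 sum_balances=21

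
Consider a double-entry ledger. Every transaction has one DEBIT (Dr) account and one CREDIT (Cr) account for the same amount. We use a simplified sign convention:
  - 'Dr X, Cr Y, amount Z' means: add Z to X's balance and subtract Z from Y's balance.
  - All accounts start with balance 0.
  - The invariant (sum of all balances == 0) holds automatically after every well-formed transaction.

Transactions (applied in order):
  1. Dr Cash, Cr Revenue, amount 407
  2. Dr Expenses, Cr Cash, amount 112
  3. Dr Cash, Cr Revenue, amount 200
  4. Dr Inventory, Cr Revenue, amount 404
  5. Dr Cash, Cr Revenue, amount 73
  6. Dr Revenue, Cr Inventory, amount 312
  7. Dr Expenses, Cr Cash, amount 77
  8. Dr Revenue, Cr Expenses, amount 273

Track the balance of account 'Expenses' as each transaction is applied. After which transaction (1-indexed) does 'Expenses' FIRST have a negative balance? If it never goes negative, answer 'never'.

After txn 1: Expenses=0
After txn 2: Expenses=112
After txn 3: Expenses=112
After txn 4: Expenses=112
After txn 5: Expenses=112
After txn 6: Expenses=112
After txn 7: Expenses=189
After txn 8: Expenses=-84

Answer: 8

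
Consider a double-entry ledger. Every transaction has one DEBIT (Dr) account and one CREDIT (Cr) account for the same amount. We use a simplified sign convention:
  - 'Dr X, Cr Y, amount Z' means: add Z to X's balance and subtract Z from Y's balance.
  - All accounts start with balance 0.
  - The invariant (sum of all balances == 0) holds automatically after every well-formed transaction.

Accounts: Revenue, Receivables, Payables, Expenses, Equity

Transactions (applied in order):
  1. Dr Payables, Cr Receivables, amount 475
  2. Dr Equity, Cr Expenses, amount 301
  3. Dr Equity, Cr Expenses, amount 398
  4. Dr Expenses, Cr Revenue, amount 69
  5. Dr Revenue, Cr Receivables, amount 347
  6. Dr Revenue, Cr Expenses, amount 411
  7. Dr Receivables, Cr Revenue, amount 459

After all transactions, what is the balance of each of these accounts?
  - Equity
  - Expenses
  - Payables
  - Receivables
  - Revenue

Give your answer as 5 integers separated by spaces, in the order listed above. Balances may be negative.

Answer: 699 -1041 475 -363 230

Derivation:
After txn 1 (Dr Payables, Cr Receivables, amount 475): Payables=475 Receivables=-475
After txn 2 (Dr Equity, Cr Expenses, amount 301): Equity=301 Expenses=-301 Payables=475 Receivables=-475
After txn 3 (Dr Equity, Cr Expenses, amount 398): Equity=699 Expenses=-699 Payables=475 Receivables=-475
After txn 4 (Dr Expenses, Cr Revenue, amount 69): Equity=699 Expenses=-630 Payables=475 Receivables=-475 Revenue=-69
After txn 5 (Dr Revenue, Cr Receivables, amount 347): Equity=699 Expenses=-630 Payables=475 Receivables=-822 Revenue=278
After txn 6 (Dr Revenue, Cr Expenses, amount 411): Equity=699 Expenses=-1041 Payables=475 Receivables=-822 Revenue=689
After txn 7 (Dr Receivables, Cr Revenue, amount 459): Equity=699 Expenses=-1041 Payables=475 Receivables=-363 Revenue=230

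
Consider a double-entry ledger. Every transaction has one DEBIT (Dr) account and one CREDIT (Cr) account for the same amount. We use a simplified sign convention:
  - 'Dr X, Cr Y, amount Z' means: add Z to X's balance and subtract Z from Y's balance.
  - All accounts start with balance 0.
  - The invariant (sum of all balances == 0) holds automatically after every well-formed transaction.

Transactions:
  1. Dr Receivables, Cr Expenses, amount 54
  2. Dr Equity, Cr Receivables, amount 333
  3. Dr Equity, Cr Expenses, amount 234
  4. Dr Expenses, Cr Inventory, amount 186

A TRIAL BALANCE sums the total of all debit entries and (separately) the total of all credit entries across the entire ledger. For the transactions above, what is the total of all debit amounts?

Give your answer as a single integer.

Answer: 807

Derivation:
Txn 1: debit+=54
Txn 2: debit+=333
Txn 3: debit+=234
Txn 4: debit+=186
Total debits = 807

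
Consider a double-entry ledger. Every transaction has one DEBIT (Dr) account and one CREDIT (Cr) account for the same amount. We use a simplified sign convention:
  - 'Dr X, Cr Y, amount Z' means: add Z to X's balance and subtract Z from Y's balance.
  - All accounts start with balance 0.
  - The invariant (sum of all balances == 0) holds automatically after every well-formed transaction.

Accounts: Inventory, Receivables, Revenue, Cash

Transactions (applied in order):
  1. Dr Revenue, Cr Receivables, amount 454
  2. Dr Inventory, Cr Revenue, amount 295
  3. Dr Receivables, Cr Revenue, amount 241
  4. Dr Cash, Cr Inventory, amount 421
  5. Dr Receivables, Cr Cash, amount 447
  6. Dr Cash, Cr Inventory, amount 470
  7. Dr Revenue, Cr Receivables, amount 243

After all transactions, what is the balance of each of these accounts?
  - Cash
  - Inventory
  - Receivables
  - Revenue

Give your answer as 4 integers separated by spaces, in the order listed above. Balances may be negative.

After txn 1 (Dr Revenue, Cr Receivables, amount 454): Receivables=-454 Revenue=454
After txn 2 (Dr Inventory, Cr Revenue, amount 295): Inventory=295 Receivables=-454 Revenue=159
After txn 3 (Dr Receivables, Cr Revenue, amount 241): Inventory=295 Receivables=-213 Revenue=-82
After txn 4 (Dr Cash, Cr Inventory, amount 421): Cash=421 Inventory=-126 Receivables=-213 Revenue=-82
After txn 5 (Dr Receivables, Cr Cash, amount 447): Cash=-26 Inventory=-126 Receivables=234 Revenue=-82
After txn 6 (Dr Cash, Cr Inventory, amount 470): Cash=444 Inventory=-596 Receivables=234 Revenue=-82
After txn 7 (Dr Revenue, Cr Receivables, amount 243): Cash=444 Inventory=-596 Receivables=-9 Revenue=161

Answer: 444 -596 -9 161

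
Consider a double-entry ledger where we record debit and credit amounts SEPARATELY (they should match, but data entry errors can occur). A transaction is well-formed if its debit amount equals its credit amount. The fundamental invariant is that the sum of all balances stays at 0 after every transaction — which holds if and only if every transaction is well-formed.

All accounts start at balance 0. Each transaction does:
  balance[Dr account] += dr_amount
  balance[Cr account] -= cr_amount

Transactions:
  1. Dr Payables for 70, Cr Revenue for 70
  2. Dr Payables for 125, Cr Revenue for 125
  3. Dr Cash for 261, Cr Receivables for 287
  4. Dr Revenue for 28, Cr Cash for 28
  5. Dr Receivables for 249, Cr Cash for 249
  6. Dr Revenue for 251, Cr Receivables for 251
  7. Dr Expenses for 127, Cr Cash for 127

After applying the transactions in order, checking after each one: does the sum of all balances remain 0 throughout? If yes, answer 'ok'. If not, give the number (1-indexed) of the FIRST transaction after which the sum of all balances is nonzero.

Answer: 3

Derivation:
After txn 1: dr=70 cr=70 sum_balances=0
After txn 2: dr=125 cr=125 sum_balances=0
After txn 3: dr=261 cr=287 sum_balances=-26
After txn 4: dr=28 cr=28 sum_balances=-26
After txn 5: dr=249 cr=249 sum_balances=-26
After txn 6: dr=251 cr=251 sum_balances=-26
After txn 7: dr=127 cr=127 sum_balances=-26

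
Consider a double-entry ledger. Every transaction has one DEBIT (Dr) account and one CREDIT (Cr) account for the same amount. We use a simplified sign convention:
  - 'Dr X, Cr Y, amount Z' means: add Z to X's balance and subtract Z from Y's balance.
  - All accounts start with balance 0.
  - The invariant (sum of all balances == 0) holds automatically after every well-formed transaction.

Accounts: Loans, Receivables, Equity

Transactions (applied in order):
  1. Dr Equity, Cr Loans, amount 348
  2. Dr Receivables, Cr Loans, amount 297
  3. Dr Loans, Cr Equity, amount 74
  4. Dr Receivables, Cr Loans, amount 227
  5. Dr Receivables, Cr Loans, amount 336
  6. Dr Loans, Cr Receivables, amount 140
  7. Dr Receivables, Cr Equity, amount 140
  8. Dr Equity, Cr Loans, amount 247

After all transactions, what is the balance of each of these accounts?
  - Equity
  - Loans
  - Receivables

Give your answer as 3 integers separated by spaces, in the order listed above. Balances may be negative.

After txn 1 (Dr Equity, Cr Loans, amount 348): Equity=348 Loans=-348
After txn 2 (Dr Receivables, Cr Loans, amount 297): Equity=348 Loans=-645 Receivables=297
After txn 3 (Dr Loans, Cr Equity, amount 74): Equity=274 Loans=-571 Receivables=297
After txn 4 (Dr Receivables, Cr Loans, amount 227): Equity=274 Loans=-798 Receivables=524
After txn 5 (Dr Receivables, Cr Loans, amount 336): Equity=274 Loans=-1134 Receivables=860
After txn 6 (Dr Loans, Cr Receivables, amount 140): Equity=274 Loans=-994 Receivables=720
After txn 7 (Dr Receivables, Cr Equity, amount 140): Equity=134 Loans=-994 Receivables=860
After txn 8 (Dr Equity, Cr Loans, amount 247): Equity=381 Loans=-1241 Receivables=860

Answer: 381 -1241 860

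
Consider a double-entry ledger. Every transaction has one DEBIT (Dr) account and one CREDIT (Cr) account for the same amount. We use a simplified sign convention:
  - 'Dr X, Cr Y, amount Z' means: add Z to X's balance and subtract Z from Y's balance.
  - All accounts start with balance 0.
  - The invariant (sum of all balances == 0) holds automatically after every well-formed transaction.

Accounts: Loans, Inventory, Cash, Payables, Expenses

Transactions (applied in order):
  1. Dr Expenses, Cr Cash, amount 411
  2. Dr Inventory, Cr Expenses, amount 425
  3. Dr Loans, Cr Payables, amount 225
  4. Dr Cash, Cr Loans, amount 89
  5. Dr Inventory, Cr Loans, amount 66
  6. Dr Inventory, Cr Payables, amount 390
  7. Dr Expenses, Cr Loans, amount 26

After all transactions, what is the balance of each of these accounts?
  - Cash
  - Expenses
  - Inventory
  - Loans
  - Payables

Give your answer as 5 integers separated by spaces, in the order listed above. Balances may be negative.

After txn 1 (Dr Expenses, Cr Cash, amount 411): Cash=-411 Expenses=411
After txn 2 (Dr Inventory, Cr Expenses, amount 425): Cash=-411 Expenses=-14 Inventory=425
After txn 3 (Dr Loans, Cr Payables, amount 225): Cash=-411 Expenses=-14 Inventory=425 Loans=225 Payables=-225
After txn 4 (Dr Cash, Cr Loans, amount 89): Cash=-322 Expenses=-14 Inventory=425 Loans=136 Payables=-225
After txn 5 (Dr Inventory, Cr Loans, amount 66): Cash=-322 Expenses=-14 Inventory=491 Loans=70 Payables=-225
After txn 6 (Dr Inventory, Cr Payables, amount 390): Cash=-322 Expenses=-14 Inventory=881 Loans=70 Payables=-615
After txn 7 (Dr Expenses, Cr Loans, amount 26): Cash=-322 Expenses=12 Inventory=881 Loans=44 Payables=-615

Answer: -322 12 881 44 -615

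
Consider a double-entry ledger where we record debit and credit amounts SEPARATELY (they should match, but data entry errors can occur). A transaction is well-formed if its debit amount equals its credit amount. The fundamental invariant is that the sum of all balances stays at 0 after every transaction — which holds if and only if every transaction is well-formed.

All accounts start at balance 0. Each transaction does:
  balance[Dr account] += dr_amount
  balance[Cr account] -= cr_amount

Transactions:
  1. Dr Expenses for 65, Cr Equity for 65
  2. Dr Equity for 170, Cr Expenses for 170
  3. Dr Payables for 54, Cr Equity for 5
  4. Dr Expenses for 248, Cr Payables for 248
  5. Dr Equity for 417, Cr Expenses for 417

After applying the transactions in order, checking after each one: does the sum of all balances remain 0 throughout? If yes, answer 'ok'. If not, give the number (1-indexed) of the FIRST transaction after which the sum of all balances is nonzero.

Answer: 3

Derivation:
After txn 1: dr=65 cr=65 sum_balances=0
After txn 2: dr=170 cr=170 sum_balances=0
After txn 3: dr=54 cr=5 sum_balances=49
After txn 4: dr=248 cr=248 sum_balances=49
After txn 5: dr=417 cr=417 sum_balances=49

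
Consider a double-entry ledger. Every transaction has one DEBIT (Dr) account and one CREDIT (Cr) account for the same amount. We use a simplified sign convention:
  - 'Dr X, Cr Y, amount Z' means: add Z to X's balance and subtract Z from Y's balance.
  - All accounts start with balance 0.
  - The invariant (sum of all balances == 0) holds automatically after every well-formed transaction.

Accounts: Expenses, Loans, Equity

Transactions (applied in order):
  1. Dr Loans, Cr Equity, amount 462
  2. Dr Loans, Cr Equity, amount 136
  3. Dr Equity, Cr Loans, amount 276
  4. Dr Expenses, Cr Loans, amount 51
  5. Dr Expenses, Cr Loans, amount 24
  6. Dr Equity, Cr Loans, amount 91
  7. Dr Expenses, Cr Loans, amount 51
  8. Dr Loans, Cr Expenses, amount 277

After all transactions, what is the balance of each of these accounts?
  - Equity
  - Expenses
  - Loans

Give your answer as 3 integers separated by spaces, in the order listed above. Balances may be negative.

Answer: -231 -151 382

Derivation:
After txn 1 (Dr Loans, Cr Equity, amount 462): Equity=-462 Loans=462
After txn 2 (Dr Loans, Cr Equity, amount 136): Equity=-598 Loans=598
After txn 3 (Dr Equity, Cr Loans, amount 276): Equity=-322 Loans=322
After txn 4 (Dr Expenses, Cr Loans, amount 51): Equity=-322 Expenses=51 Loans=271
After txn 5 (Dr Expenses, Cr Loans, amount 24): Equity=-322 Expenses=75 Loans=247
After txn 6 (Dr Equity, Cr Loans, amount 91): Equity=-231 Expenses=75 Loans=156
After txn 7 (Dr Expenses, Cr Loans, amount 51): Equity=-231 Expenses=126 Loans=105
After txn 8 (Dr Loans, Cr Expenses, amount 277): Equity=-231 Expenses=-151 Loans=382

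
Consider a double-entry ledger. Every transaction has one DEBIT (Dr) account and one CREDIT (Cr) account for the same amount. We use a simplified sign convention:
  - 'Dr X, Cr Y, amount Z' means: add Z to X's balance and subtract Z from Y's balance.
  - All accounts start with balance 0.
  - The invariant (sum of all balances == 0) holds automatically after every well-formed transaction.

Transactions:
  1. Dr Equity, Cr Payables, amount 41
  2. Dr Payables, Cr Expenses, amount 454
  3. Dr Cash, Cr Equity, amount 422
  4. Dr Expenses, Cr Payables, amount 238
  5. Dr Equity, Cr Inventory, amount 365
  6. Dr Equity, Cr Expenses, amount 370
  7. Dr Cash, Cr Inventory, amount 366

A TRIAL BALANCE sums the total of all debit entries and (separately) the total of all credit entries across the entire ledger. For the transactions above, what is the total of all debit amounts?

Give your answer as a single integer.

Txn 1: debit+=41
Txn 2: debit+=454
Txn 3: debit+=422
Txn 4: debit+=238
Txn 5: debit+=365
Txn 6: debit+=370
Txn 7: debit+=366
Total debits = 2256

Answer: 2256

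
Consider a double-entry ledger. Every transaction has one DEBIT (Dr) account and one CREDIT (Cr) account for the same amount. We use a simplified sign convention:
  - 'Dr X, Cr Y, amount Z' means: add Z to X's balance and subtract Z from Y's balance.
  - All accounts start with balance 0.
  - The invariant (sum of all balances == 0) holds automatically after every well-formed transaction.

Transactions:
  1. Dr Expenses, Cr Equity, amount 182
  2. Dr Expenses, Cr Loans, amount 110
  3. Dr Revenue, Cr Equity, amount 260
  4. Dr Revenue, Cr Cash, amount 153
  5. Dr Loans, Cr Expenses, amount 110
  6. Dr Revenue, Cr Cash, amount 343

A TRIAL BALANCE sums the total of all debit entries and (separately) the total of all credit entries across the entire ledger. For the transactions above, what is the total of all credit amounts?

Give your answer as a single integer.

Answer: 1158

Derivation:
Txn 1: credit+=182
Txn 2: credit+=110
Txn 3: credit+=260
Txn 4: credit+=153
Txn 5: credit+=110
Txn 6: credit+=343
Total credits = 1158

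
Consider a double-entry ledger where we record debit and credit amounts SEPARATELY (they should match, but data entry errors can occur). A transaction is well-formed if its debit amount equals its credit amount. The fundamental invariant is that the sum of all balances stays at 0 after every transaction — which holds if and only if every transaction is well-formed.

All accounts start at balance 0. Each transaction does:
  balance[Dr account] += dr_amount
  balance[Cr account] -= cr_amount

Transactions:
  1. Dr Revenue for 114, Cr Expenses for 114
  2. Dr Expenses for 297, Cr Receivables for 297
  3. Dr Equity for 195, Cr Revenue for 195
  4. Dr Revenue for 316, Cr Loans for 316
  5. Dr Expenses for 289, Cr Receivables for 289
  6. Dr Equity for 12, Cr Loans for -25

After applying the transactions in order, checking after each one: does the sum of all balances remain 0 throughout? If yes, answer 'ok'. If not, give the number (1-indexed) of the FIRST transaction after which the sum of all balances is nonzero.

Answer: 6

Derivation:
After txn 1: dr=114 cr=114 sum_balances=0
After txn 2: dr=297 cr=297 sum_balances=0
After txn 3: dr=195 cr=195 sum_balances=0
After txn 4: dr=316 cr=316 sum_balances=0
After txn 5: dr=289 cr=289 sum_balances=0
After txn 6: dr=12 cr=-25 sum_balances=37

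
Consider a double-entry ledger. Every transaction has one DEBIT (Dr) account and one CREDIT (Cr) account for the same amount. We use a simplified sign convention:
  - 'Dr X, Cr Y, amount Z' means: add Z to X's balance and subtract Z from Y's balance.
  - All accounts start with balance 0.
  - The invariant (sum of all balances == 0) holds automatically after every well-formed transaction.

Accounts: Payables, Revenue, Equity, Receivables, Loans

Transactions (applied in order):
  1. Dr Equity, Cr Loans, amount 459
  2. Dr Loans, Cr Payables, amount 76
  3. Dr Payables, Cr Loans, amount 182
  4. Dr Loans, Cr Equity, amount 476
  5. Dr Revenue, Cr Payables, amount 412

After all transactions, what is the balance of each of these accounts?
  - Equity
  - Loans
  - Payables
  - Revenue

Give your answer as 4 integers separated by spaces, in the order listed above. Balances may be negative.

Answer: -17 -89 -306 412

Derivation:
After txn 1 (Dr Equity, Cr Loans, amount 459): Equity=459 Loans=-459
After txn 2 (Dr Loans, Cr Payables, amount 76): Equity=459 Loans=-383 Payables=-76
After txn 3 (Dr Payables, Cr Loans, amount 182): Equity=459 Loans=-565 Payables=106
After txn 4 (Dr Loans, Cr Equity, amount 476): Equity=-17 Loans=-89 Payables=106
After txn 5 (Dr Revenue, Cr Payables, amount 412): Equity=-17 Loans=-89 Payables=-306 Revenue=412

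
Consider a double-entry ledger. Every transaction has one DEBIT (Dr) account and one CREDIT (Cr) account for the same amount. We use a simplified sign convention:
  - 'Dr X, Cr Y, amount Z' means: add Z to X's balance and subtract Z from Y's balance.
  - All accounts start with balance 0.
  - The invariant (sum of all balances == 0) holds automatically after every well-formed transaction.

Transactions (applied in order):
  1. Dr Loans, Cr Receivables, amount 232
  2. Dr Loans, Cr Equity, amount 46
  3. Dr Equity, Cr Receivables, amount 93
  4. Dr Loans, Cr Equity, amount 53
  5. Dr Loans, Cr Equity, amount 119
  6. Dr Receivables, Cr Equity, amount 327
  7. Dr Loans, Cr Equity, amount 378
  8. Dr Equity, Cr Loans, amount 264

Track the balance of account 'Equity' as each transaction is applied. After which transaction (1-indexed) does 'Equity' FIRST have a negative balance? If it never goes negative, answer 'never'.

Answer: 2

Derivation:
After txn 1: Equity=0
After txn 2: Equity=-46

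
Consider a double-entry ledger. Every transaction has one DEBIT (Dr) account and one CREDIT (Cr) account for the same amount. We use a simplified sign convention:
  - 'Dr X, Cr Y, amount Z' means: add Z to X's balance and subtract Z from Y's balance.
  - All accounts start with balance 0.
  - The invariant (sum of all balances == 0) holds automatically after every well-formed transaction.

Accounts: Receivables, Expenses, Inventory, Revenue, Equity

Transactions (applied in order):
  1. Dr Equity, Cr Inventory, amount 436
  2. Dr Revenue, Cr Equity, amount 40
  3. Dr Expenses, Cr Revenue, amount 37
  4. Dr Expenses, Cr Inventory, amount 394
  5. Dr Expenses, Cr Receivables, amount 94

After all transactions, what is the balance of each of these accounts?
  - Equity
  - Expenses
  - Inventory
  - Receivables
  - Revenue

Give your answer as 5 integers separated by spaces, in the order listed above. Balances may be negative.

After txn 1 (Dr Equity, Cr Inventory, amount 436): Equity=436 Inventory=-436
After txn 2 (Dr Revenue, Cr Equity, amount 40): Equity=396 Inventory=-436 Revenue=40
After txn 3 (Dr Expenses, Cr Revenue, amount 37): Equity=396 Expenses=37 Inventory=-436 Revenue=3
After txn 4 (Dr Expenses, Cr Inventory, amount 394): Equity=396 Expenses=431 Inventory=-830 Revenue=3
After txn 5 (Dr Expenses, Cr Receivables, amount 94): Equity=396 Expenses=525 Inventory=-830 Receivables=-94 Revenue=3

Answer: 396 525 -830 -94 3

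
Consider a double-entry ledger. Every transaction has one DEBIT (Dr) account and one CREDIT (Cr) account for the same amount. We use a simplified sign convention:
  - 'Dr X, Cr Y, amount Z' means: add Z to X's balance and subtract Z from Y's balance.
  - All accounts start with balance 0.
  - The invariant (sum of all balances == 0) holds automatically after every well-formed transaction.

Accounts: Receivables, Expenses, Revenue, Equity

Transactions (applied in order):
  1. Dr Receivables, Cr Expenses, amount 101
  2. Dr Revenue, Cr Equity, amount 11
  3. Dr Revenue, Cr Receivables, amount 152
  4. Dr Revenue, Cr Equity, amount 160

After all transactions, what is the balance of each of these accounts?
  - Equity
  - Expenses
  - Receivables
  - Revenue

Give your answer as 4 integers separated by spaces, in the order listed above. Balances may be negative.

Answer: -171 -101 -51 323

Derivation:
After txn 1 (Dr Receivables, Cr Expenses, amount 101): Expenses=-101 Receivables=101
After txn 2 (Dr Revenue, Cr Equity, amount 11): Equity=-11 Expenses=-101 Receivables=101 Revenue=11
After txn 3 (Dr Revenue, Cr Receivables, amount 152): Equity=-11 Expenses=-101 Receivables=-51 Revenue=163
After txn 4 (Dr Revenue, Cr Equity, amount 160): Equity=-171 Expenses=-101 Receivables=-51 Revenue=323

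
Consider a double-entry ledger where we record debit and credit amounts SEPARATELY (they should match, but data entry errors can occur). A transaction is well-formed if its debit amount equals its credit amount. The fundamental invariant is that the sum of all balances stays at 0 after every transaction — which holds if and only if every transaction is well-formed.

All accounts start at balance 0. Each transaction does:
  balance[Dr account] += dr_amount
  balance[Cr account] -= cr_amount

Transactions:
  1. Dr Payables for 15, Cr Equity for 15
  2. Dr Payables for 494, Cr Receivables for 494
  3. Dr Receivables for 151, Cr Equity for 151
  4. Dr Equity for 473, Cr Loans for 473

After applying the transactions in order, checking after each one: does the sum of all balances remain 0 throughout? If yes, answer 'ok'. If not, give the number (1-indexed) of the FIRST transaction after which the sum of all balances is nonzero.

After txn 1: dr=15 cr=15 sum_balances=0
After txn 2: dr=494 cr=494 sum_balances=0
After txn 3: dr=151 cr=151 sum_balances=0
After txn 4: dr=473 cr=473 sum_balances=0

Answer: ok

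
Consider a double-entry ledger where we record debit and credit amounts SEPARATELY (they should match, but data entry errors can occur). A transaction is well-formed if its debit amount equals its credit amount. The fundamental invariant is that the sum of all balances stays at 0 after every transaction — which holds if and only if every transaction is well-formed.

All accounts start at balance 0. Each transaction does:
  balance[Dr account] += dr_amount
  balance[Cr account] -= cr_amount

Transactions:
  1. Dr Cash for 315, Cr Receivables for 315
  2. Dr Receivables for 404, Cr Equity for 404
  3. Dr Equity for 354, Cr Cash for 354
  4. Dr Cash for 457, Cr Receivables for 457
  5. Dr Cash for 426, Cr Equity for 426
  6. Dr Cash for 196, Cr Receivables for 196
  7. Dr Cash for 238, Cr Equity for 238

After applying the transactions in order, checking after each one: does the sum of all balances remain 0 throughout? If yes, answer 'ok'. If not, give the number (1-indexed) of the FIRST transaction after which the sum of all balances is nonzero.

Answer: ok

Derivation:
After txn 1: dr=315 cr=315 sum_balances=0
After txn 2: dr=404 cr=404 sum_balances=0
After txn 3: dr=354 cr=354 sum_balances=0
After txn 4: dr=457 cr=457 sum_balances=0
After txn 5: dr=426 cr=426 sum_balances=0
After txn 6: dr=196 cr=196 sum_balances=0
After txn 7: dr=238 cr=238 sum_balances=0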